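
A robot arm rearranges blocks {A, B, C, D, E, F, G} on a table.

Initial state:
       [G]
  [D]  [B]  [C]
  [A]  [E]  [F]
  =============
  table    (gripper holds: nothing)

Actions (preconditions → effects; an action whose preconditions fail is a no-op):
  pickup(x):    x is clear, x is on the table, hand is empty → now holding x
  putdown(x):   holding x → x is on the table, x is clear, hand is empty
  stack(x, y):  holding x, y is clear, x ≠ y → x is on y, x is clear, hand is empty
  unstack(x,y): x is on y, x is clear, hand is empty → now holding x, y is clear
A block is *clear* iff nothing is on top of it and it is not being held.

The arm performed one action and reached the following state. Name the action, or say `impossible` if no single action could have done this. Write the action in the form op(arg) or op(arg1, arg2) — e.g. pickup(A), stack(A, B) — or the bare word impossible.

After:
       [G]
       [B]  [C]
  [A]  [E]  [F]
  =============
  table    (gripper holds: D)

unstack(D, A)

target: towers=[A; E/B/G; F/C] holding=D
     unstack(G, B) → towers=[A/D; E/B; F/C] holding=G
     unstack(D, A) → towers=[A; E/B/G; F/C] holding=D  ← match
     unstack(C, F) → towers=[A/D; E/B/G; F] holding=C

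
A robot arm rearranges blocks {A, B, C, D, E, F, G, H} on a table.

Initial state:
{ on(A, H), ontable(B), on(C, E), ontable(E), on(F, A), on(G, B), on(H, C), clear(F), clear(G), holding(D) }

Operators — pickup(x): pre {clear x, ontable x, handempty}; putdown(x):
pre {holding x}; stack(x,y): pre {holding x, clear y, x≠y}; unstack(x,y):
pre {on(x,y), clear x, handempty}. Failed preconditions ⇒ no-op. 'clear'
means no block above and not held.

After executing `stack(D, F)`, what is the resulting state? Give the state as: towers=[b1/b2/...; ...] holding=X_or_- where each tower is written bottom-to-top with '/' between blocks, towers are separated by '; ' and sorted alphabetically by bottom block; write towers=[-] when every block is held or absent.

towers=[B/G; E/C/H/A/F/D] holding=-

before: towers=[B/G; E/C/H/A/F] holding=D
pre[stack(D, F)]: holding(D) yes, clear(F) yes, D≠F yes
all met → apply stack(D, F)
after:  towers=[B/G; E/C/H/A/F/D] holding=-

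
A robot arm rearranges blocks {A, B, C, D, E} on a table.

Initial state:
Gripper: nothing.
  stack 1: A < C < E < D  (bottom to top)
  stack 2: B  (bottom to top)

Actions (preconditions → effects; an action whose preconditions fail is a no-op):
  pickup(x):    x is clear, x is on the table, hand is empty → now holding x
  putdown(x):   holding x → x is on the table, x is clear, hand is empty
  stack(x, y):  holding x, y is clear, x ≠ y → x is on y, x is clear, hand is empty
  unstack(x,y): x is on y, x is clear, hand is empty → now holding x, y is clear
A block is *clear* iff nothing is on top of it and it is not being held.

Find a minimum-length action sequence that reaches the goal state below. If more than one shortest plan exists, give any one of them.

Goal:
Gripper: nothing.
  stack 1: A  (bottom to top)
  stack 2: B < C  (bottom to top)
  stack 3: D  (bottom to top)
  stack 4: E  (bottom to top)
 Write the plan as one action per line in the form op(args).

unstack(D, E)
putdown(D)
unstack(E, C)
putdown(E)
unstack(C, A)
stack(C, B)

step 1 (unstack(D, E)): towers=[A/C/E; B] holding=D
step 2 (putdown(D)): towers=[A/C/E; B; D] holding=-
step 3 (unstack(E, C)): towers=[A/C; B; D] holding=E
step 4 (putdown(E)): towers=[A/C; B; D; E] holding=-
step 5 (unstack(C, A)): towers=[A; B; D; E] holding=C
step 6 (stack(C, B)): towers=[A; B/C; D; E] holding=-
goal check: towers=[A; B/C; D; E] holding=- — reached (length 6, optimal by BFS)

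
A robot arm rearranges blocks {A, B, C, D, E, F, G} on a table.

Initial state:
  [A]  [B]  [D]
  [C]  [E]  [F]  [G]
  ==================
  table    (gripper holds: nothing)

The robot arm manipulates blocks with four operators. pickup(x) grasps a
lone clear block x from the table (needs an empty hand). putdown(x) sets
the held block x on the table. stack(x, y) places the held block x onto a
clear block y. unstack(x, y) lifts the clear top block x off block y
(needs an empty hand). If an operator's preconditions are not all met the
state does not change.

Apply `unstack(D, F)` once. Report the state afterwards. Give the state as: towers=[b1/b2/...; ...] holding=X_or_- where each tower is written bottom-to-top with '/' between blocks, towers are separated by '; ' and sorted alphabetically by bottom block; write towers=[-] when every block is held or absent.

before: towers=[C/A; E/B; F/D; G] holding=-
pre[unstack(D, F)]: on(D,F) ok, clear(D) ok, handempty ok
all met → apply unstack(D, F)
after:  towers=[C/A; E/B; F; G] holding=D

towers=[C/A; E/B; F; G] holding=D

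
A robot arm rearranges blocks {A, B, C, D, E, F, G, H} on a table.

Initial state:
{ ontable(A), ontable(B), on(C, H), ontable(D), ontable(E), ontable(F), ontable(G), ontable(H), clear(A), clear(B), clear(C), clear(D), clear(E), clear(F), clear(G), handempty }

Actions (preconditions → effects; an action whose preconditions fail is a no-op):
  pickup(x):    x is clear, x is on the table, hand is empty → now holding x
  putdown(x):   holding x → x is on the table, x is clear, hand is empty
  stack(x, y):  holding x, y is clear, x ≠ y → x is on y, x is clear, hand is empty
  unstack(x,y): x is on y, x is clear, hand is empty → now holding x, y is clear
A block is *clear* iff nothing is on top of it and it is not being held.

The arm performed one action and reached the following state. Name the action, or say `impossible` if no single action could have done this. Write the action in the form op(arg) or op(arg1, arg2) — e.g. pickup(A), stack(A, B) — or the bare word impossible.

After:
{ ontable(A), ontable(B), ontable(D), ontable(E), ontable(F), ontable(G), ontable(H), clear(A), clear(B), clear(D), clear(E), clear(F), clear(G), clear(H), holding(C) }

target: towers=[A; B; D; E; F; G; H] holding=C
         pickup(G) → towers=[A; B; D; E; F; H/C] holding=G
         pickup(A) → towers=[B; D; E; F; G; H/C] holding=A
         pickup(E) → towers=[A; B; D; F; G; H/C] holding=E
         pickup(B) → towers=[A; D; E; F; G; H/C] holding=B
         pickup(F) → towers=[A; B; D; E; G; H/C] holding=F
         pickup(D) → towers=[A; B; E; F; G; H/C] holding=D
     unstack(C, H) → towers=[A; B; D; E; F; G; H] holding=C  ← match

unstack(C, H)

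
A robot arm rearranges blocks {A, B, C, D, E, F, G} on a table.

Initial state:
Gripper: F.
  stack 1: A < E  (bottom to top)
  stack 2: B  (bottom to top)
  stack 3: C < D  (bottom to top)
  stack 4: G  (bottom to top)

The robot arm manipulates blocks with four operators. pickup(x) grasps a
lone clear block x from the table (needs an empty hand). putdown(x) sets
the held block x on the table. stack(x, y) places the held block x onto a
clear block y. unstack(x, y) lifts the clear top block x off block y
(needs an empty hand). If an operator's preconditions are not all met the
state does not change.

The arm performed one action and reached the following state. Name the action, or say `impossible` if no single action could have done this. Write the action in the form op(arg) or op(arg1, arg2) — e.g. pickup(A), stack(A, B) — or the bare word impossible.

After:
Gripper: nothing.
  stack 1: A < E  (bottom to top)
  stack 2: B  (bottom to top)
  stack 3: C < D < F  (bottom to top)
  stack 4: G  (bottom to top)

stack(F, D)

target: towers=[A/E; B; C/D/F; G] holding=-
        putdown(F) → towers=[A/E; B; C/D; F; G] holding=-
       stack(F, B) → towers=[A/E; B/F; C/D; G] holding=-
       stack(F, G) → towers=[A/E; B; C/D; G/F] holding=-
       stack(F, D) → towers=[A/E; B; C/D/F; G] holding=-  ← match
       stack(F, E) → towers=[A/E/F; B; C/D; G] holding=-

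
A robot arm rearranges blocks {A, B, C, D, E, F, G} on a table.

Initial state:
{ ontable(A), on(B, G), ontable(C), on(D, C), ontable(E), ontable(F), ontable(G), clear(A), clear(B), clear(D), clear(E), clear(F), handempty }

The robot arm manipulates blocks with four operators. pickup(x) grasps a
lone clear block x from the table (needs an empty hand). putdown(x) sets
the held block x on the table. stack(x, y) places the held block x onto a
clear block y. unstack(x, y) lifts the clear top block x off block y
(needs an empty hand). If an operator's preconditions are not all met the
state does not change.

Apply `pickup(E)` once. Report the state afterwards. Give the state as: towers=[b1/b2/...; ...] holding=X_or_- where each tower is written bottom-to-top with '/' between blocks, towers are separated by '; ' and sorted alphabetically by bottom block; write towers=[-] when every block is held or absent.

towers=[A; C/D; F; G/B] holding=E

before: towers=[A; C/D; E; F; G/B] holding=-
pre[pickup(E)]: clear(E) yes, ontable(E) yes, handempty yes
all met → apply pickup(E)
after:  towers=[A; C/D; F; G/B] holding=E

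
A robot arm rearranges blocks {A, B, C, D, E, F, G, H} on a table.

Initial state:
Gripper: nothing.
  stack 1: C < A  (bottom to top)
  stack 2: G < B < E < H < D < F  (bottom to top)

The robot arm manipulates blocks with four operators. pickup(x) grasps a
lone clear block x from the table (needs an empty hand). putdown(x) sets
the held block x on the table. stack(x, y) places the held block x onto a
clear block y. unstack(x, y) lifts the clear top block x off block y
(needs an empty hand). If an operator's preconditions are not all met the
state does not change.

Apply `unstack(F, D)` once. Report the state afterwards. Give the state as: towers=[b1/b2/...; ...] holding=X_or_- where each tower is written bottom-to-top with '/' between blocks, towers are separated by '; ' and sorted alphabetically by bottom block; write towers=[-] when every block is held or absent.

towers=[C/A; G/B/E/H/D] holding=F

before: towers=[C/A; G/B/E/H/D/F] holding=-
pre[unstack(F, D)]: on(F,D) yes, clear(F) yes, handempty yes
all met → apply unstack(F, D)
after:  towers=[C/A; G/B/E/H/D] holding=F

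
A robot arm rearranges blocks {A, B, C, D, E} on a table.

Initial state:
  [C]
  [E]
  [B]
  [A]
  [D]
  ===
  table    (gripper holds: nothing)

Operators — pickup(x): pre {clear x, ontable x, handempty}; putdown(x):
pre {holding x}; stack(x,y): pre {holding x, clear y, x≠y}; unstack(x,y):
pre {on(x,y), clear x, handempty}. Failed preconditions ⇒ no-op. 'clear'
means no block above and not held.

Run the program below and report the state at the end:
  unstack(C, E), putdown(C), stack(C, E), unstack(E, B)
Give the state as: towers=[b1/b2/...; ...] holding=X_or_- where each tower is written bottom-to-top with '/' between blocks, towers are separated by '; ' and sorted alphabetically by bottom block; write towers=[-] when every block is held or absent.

step 1 (unstack(C, E)): towers=[D/A/B/E] holding=C
step 2 (putdown(C)): towers=[C; D/A/B/E] holding=-
step 3 (stack(C, E)) [no-op]: towers=[C; D/A/B/E] holding=-
step 4 (unstack(E, B)): towers=[C; D/A/B] holding=E

towers=[C; D/A/B] holding=E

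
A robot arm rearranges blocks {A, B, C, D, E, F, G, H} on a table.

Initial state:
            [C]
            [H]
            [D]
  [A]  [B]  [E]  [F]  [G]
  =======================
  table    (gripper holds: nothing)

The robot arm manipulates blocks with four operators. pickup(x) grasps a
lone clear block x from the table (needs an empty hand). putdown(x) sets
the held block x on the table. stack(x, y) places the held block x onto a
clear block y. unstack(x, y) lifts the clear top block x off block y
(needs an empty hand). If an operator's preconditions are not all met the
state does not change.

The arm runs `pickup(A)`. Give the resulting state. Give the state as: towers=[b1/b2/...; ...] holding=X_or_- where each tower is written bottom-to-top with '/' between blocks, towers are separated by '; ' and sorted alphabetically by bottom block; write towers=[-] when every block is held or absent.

before: towers=[A; B; E/D/H/C; F; G] holding=-
pre[pickup(A)]: clear(A) ok, ontable(A) ok, handempty ok
all met → apply pickup(A)
after:  towers=[B; E/D/H/C; F; G] holding=A

towers=[B; E/D/H/C; F; G] holding=A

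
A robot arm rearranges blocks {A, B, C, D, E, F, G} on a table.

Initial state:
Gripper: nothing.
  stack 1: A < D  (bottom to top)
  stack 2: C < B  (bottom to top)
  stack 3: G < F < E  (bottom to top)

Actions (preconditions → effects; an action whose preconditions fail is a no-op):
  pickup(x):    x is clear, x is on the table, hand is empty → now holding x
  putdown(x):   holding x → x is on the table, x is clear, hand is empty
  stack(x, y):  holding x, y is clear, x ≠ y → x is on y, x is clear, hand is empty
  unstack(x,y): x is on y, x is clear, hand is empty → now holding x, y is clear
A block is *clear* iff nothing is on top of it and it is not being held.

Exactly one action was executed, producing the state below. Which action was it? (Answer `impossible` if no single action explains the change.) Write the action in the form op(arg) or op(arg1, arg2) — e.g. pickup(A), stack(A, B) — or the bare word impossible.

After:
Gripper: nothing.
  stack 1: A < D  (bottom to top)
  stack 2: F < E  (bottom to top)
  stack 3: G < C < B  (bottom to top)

target: towers=[A/D; F/E; G/C/B] holding=-
     unstack(B, C) → towers=[A/D; C; G/F/E] holding=B
     unstack(D, A) → towers=[A; C/B; G/F/E] holding=D
     unstack(E, F) → towers=[A/D; C/B; G/F] holding=E
none of the 3 applicable actions match → impossible

impossible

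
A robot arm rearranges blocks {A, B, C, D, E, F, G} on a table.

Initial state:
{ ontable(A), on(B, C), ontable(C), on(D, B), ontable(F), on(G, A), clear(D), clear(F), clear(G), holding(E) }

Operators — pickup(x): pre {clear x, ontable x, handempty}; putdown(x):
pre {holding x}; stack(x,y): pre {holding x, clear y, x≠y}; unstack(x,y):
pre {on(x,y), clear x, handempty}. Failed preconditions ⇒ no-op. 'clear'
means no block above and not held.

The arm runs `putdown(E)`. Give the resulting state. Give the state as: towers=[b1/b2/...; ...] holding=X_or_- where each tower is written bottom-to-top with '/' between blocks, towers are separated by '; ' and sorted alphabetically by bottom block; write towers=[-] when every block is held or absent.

before: towers=[A/G; C/B/D; F] holding=E
pre[putdown(E)]: holding(E) ok
all met → apply putdown(E)
after:  towers=[A/G; C/B/D; E; F] holding=-

towers=[A/G; C/B/D; E; F] holding=-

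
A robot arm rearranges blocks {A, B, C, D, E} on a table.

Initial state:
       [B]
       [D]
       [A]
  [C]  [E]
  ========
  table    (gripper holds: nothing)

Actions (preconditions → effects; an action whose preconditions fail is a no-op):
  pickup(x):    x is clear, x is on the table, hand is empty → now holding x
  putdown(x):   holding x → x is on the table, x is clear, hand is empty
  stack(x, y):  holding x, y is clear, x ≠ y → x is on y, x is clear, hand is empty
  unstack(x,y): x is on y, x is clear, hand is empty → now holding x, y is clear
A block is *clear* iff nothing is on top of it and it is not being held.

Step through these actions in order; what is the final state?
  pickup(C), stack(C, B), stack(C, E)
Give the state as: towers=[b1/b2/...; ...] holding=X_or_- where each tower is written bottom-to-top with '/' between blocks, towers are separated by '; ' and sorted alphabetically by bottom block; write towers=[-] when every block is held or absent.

step 1 (pickup(C)): towers=[E/A/D/B] holding=C
step 2 (stack(C, B)): towers=[E/A/D/B/C] holding=-
step 3 (stack(C, E)) [no-op]: towers=[E/A/D/B/C] holding=-

towers=[E/A/D/B/C] holding=-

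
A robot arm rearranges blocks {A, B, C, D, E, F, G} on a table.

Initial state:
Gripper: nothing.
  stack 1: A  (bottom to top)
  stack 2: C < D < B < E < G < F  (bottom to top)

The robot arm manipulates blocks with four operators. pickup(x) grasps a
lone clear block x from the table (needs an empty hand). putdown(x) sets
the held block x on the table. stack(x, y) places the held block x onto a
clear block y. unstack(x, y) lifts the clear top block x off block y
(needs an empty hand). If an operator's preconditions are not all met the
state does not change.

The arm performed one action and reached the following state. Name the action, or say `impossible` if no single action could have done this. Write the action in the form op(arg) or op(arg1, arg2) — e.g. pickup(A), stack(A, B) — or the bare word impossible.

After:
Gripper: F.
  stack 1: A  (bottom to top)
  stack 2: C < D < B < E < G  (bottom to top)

target: towers=[A; C/D/B/E/G] holding=F
     unstack(F, G) → towers=[A; C/D/B/E/G] holding=F  ← match
         pickup(A) → towers=[C/D/B/E/G/F] holding=A

unstack(F, G)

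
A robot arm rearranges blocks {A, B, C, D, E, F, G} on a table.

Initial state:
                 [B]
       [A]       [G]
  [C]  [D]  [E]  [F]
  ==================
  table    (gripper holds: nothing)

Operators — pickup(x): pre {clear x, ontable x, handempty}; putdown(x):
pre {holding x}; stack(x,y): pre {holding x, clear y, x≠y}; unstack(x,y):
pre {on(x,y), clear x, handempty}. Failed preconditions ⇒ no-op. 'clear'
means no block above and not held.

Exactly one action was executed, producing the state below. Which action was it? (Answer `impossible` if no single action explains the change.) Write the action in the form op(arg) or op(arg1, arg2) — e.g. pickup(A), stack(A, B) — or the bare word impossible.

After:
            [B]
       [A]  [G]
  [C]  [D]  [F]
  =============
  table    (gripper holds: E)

target: towers=[C; D/A; F/G/B] holding=E
     unstack(B, G) → towers=[C; D/A; E; F/G] holding=B
     unstack(A, D) → towers=[C; D; E; F/G/B] holding=A
         pickup(E) → towers=[C; D/A; F/G/B] holding=E  ← match
         pickup(C) → towers=[D/A; E; F/G/B] holding=C

pickup(E)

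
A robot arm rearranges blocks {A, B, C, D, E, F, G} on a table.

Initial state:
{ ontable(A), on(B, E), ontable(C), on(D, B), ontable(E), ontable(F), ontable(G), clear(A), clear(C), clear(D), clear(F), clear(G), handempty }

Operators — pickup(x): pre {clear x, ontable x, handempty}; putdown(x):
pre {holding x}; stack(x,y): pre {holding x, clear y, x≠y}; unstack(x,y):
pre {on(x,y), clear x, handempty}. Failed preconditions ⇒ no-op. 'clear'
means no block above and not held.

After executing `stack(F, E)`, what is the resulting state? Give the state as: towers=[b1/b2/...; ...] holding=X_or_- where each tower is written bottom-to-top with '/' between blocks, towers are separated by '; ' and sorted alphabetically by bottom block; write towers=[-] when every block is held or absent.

towers=[A; C; E/B/D; F; G] holding=-

before: towers=[A; C; E/B/D; F; G] holding=-
pre[stack(F, E)]: holding(F) no, clear(E) no, F≠E yes
holding(F), clear(E) unmet → stack(F, E) is a no-op
after:  towers=[A; C; E/B/D; F; G] holding=-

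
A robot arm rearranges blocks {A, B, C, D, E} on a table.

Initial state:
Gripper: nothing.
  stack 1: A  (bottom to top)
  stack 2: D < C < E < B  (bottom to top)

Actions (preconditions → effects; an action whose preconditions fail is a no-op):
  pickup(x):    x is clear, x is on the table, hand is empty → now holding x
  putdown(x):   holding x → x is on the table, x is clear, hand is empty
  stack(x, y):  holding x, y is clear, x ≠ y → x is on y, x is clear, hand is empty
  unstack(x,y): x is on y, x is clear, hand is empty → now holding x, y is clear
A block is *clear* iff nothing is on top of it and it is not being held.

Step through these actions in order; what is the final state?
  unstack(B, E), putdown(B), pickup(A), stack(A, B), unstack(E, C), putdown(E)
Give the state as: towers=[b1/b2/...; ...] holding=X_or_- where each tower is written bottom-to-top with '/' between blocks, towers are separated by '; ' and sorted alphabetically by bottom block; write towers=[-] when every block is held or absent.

step 1 (unstack(B, E)): towers=[A; D/C/E] holding=B
step 2 (putdown(B)): towers=[A; B; D/C/E] holding=-
step 3 (pickup(A)): towers=[B; D/C/E] holding=A
step 4 (stack(A, B)): towers=[B/A; D/C/E] holding=-
step 5 (unstack(E, C)): towers=[B/A; D/C] holding=E
step 6 (putdown(E)): towers=[B/A; D/C; E] holding=-

towers=[B/A; D/C; E] holding=-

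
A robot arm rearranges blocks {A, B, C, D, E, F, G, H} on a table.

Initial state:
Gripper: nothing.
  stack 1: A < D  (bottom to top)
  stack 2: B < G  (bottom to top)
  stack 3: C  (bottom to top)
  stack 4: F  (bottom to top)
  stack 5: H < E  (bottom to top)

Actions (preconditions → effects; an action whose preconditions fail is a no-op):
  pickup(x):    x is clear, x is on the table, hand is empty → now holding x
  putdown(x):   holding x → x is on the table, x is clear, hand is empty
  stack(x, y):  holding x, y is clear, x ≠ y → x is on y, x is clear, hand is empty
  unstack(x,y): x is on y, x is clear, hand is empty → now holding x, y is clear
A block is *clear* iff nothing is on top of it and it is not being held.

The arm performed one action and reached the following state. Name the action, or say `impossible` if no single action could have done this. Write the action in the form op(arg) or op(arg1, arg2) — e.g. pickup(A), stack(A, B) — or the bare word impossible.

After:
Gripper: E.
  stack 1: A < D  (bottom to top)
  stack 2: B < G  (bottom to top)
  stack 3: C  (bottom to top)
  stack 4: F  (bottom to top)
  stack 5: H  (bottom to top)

unstack(E, H)

target: towers=[A/D; B/G; C; F; H] holding=E
     unstack(G, B) → towers=[A/D; B; C; F; H/E] holding=G
     unstack(E, H) → towers=[A/D; B/G; C; F; H] holding=E  ← match
         pickup(F) → towers=[A/D; B/G; C; H/E] holding=F
     unstack(D, A) → towers=[A; B/G; C; F; H/E] holding=D
         pickup(C) → towers=[A/D; B/G; F; H/E] holding=C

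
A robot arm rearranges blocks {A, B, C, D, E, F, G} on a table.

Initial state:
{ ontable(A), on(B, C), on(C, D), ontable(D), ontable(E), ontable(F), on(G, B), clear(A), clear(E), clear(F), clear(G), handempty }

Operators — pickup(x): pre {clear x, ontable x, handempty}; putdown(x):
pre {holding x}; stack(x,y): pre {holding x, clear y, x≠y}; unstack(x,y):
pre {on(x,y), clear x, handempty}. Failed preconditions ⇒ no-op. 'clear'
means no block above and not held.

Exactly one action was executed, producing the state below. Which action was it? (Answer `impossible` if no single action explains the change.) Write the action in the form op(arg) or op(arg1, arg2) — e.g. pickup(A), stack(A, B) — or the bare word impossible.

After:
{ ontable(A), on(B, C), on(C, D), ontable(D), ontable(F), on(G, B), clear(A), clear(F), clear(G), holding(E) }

pickup(E)

target: towers=[A; D/C/B/G; F] holding=E
         pickup(F) → towers=[A; D/C/B/G; E] holding=F
     unstack(G, B) → towers=[A; D/C/B; E; F] holding=G
         pickup(A) → towers=[D/C/B/G; E; F] holding=A
         pickup(E) → towers=[A; D/C/B/G; F] holding=E  ← match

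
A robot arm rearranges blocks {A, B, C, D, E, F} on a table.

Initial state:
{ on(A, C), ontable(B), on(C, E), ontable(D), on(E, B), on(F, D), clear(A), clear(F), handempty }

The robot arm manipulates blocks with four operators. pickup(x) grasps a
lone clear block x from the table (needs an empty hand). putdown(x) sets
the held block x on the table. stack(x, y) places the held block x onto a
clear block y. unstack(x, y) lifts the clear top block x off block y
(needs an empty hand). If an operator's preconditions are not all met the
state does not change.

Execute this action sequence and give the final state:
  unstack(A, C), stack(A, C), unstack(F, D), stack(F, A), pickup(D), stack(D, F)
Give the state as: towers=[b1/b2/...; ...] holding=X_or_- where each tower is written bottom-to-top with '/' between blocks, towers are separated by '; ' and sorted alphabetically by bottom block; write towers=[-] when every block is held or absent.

towers=[B/E/C/A/F/D] holding=-

step 1 (unstack(A, C)): towers=[B/E/C; D/F] holding=A
step 2 (stack(A, C)): towers=[B/E/C/A; D/F] holding=-
step 3 (unstack(F, D)): towers=[B/E/C/A; D] holding=F
step 4 (stack(F, A)): towers=[B/E/C/A/F; D] holding=-
step 5 (pickup(D)): towers=[B/E/C/A/F] holding=D
step 6 (stack(D, F)): towers=[B/E/C/A/F/D] holding=-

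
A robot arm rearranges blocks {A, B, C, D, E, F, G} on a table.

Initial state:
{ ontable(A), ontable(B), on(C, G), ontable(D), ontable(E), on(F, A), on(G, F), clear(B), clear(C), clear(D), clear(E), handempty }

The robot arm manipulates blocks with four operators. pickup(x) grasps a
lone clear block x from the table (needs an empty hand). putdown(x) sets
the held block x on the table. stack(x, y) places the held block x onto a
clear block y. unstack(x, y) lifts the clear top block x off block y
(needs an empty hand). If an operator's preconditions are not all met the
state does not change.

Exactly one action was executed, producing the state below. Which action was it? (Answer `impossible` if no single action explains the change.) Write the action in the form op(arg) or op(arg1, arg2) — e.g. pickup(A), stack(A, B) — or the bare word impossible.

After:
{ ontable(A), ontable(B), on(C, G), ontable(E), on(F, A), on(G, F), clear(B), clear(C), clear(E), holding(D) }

target: towers=[A/F/G/C; B; E] holding=D
         pickup(B) → towers=[A/F/G/C; D; E] holding=B
         pickup(D) → towers=[A/F/G/C; B; E] holding=D  ← match
         pickup(E) → towers=[A/F/G/C; B; D] holding=E
     unstack(C, G) → towers=[A/F/G; B; D; E] holding=C

pickup(D)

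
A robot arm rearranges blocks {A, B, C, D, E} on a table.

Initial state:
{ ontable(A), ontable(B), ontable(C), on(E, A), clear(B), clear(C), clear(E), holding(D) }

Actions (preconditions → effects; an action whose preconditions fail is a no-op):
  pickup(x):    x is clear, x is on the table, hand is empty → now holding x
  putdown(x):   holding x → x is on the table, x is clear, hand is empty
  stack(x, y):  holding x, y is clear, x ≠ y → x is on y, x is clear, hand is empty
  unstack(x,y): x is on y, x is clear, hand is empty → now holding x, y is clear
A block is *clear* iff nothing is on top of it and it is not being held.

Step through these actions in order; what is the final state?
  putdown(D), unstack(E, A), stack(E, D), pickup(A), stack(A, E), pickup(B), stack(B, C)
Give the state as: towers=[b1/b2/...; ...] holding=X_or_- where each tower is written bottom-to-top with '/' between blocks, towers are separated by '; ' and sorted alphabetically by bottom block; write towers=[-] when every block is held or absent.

towers=[C/B; D/E/A] holding=-

step 1 (putdown(D)): towers=[A/E; B; C; D] holding=-
step 2 (unstack(E, A)): towers=[A; B; C; D] holding=E
step 3 (stack(E, D)): towers=[A; B; C; D/E] holding=-
step 4 (pickup(A)): towers=[B; C; D/E] holding=A
step 5 (stack(A, E)): towers=[B; C; D/E/A] holding=-
step 6 (pickup(B)): towers=[C; D/E/A] holding=B
step 7 (stack(B, C)): towers=[C/B; D/E/A] holding=-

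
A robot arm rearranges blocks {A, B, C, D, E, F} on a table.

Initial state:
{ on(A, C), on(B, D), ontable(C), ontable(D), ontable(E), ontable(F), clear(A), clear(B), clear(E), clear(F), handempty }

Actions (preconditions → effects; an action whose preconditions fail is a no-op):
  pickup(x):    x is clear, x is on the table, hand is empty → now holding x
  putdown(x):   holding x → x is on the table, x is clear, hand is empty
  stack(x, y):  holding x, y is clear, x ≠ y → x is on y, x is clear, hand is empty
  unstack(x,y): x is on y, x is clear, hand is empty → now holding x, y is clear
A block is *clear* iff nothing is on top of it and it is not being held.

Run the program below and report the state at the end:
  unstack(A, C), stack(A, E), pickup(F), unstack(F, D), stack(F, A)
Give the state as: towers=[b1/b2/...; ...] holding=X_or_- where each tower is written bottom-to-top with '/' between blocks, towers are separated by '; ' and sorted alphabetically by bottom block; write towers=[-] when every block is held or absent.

step 1 (unstack(A, C)): towers=[C; D/B; E; F] holding=A
step 2 (stack(A, E)): towers=[C; D/B; E/A; F] holding=-
step 3 (pickup(F)): towers=[C; D/B; E/A] holding=F
step 4 (unstack(F, D)) [no-op]: towers=[C; D/B; E/A] holding=F
step 5 (stack(F, A)): towers=[C; D/B; E/A/F] holding=-

towers=[C; D/B; E/A/F] holding=-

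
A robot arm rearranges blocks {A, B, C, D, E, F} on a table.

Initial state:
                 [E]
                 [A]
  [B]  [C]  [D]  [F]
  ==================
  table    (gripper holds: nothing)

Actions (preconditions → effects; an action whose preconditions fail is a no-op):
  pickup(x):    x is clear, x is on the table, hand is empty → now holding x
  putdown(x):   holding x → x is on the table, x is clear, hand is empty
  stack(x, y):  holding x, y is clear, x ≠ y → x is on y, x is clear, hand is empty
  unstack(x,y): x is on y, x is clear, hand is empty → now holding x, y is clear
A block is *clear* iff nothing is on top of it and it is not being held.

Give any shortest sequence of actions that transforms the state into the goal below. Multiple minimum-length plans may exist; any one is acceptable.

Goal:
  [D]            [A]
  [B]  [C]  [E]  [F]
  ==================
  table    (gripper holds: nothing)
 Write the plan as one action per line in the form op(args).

pickup(D)
stack(D, B)
unstack(E, A)
putdown(E)

step 1 (pickup(D)): towers=[B; C; F/A/E] holding=D
step 2 (stack(D, B)): towers=[B/D; C; F/A/E] holding=-
step 3 (unstack(E, A)): towers=[B/D; C; F/A] holding=E
step 4 (putdown(E)): towers=[B/D; C; E; F/A] holding=-
goal check: towers=[B/D; C; E; F/A] holding=- — reached (length 4, optimal by BFS)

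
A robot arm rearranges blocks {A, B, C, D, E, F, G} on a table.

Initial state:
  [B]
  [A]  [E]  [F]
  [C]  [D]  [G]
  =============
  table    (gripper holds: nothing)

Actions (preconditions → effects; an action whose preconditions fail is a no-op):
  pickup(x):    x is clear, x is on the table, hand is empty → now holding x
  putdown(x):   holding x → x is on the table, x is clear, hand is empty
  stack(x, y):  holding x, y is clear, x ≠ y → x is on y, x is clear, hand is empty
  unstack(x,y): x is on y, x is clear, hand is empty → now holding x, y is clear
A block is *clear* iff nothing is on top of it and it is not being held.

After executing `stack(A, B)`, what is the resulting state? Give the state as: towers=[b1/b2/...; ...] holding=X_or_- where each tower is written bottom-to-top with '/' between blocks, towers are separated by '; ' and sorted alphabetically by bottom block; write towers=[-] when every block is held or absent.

towers=[C/A/B; D/E; G/F] holding=-

before: towers=[C/A/B; D/E; G/F] holding=-
pre[stack(A, B)]: holding(A) ✗, clear(B) ✓, A≠B ✓
holding(A) unmet → stack(A, B) is a no-op
after:  towers=[C/A/B; D/E; G/F] holding=-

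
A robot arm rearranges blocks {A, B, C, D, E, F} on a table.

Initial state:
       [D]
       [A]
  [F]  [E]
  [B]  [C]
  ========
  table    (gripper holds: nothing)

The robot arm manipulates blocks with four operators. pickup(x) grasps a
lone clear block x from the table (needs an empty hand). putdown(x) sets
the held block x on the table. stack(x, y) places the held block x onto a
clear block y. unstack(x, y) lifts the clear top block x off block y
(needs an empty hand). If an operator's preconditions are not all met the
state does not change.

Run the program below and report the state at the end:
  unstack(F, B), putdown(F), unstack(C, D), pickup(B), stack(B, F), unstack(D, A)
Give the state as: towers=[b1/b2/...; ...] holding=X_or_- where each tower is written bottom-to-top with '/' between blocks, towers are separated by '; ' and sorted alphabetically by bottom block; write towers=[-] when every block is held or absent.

step 1 (unstack(F, B)): towers=[B; C/E/A/D] holding=F
step 2 (putdown(F)): towers=[B; C/E/A/D; F] holding=-
step 3 (unstack(C, D)) [no-op]: towers=[B; C/E/A/D; F] holding=-
step 4 (pickup(B)): towers=[C/E/A/D; F] holding=B
step 5 (stack(B, F)): towers=[C/E/A/D; F/B] holding=-
step 6 (unstack(D, A)): towers=[C/E/A; F/B] holding=D

towers=[C/E/A; F/B] holding=D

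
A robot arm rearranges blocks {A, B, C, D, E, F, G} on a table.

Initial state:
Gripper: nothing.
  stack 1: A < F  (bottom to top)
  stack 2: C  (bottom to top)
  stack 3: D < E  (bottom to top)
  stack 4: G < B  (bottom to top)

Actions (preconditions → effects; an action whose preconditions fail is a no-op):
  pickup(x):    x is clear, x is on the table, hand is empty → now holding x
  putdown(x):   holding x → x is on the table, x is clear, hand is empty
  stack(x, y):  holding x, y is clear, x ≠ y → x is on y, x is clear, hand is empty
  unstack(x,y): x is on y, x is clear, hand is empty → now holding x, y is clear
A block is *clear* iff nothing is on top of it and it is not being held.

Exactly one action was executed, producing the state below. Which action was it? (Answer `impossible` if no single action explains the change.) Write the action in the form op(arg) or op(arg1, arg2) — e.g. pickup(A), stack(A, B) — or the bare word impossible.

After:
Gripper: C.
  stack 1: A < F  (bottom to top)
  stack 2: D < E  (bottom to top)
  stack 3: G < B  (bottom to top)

pickup(C)

target: towers=[A/F; D/E; G/B] holding=C
     unstack(B, G) → towers=[A/F; C; D/E; G] holding=B
     unstack(F, A) → towers=[A; C; D/E; G/B] holding=F
     unstack(E, D) → towers=[A/F; C; D; G/B] holding=E
         pickup(C) → towers=[A/F; D/E; G/B] holding=C  ← match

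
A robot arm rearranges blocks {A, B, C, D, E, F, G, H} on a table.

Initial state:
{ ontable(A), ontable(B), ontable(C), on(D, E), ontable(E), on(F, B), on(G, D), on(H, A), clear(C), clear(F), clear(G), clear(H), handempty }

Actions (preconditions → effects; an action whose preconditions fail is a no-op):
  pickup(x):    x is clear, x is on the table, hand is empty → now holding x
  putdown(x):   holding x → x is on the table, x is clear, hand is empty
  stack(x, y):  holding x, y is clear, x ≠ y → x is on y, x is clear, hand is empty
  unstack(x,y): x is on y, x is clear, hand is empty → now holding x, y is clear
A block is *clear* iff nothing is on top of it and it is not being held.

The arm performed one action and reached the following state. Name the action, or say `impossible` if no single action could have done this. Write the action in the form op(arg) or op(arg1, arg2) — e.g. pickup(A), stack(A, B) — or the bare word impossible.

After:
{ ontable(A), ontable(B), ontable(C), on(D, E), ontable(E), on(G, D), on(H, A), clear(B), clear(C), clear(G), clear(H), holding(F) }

target: towers=[A/H; B; C; E/D/G] holding=F
     unstack(G, D) → towers=[A/H; B/F; C; E/D] holding=G
     unstack(H, A) → towers=[A; B/F; C; E/D/G] holding=H
     unstack(F, B) → towers=[A/H; B; C; E/D/G] holding=F  ← match
         pickup(C) → towers=[A/H; B/F; E/D/G] holding=C

unstack(F, B)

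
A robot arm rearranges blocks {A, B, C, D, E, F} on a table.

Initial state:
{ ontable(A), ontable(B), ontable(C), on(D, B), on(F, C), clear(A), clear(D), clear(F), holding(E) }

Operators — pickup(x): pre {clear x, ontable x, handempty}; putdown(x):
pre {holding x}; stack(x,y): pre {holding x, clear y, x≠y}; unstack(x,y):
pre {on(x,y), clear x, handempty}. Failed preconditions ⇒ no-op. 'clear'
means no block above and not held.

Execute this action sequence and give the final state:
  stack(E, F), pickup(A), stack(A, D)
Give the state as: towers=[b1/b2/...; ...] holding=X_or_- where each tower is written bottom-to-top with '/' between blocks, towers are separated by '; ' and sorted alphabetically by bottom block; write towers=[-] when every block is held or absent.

towers=[B/D/A; C/F/E] holding=-

step 1 (stack(E, F)): towers=[A; B/D; C/F/E] holding=-
step 2 (pickup(A)): towers=[B/D; C/F/E] holding=A
step 3 (stack(A, D)): towers=[B/D/A; C/F/E] holding=-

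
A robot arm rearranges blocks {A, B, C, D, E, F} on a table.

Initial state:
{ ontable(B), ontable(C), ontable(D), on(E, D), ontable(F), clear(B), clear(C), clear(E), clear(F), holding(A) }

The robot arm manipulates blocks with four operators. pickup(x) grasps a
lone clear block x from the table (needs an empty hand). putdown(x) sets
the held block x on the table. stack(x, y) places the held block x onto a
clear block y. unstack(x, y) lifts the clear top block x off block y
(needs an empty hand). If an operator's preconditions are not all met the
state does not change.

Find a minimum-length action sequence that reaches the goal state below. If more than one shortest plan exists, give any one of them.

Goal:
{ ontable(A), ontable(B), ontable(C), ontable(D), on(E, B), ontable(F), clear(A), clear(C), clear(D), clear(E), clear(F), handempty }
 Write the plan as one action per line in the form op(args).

putdown(A)
unstack(E, D)
stack(E, B)

step 1 (putdown(A)): towers=[A; B; C; D/E; F] holding=-
step 2 (unstack(E, D)): towers=[A; B; C; D; F] holding=E
step 3 (stack(E, B)): towers=[A; B/E; C; D; F] holding=-
goal check: towers=[A; B/E; C; D; F] holding=- — reached (length 3, optimal by BFS)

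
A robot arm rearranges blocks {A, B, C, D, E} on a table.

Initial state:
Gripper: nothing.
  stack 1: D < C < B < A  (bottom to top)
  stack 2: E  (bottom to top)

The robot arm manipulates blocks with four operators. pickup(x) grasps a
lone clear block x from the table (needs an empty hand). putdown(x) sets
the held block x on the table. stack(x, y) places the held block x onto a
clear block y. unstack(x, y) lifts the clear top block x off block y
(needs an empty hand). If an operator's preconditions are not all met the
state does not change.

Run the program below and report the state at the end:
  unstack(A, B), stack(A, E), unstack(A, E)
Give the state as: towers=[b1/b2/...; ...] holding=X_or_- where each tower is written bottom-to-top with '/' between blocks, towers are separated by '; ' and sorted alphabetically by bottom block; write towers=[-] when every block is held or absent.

towers=[D/C/B; E] holding=A

step 1 (unstack(A, B)): towers=[D/C/B; E] holding=A
step 2 (stack(A, E)): towers=[D/C/B; E/A] holding=-
step 3 (unstack(A, E)): towers=[D/C/B; E] holding=A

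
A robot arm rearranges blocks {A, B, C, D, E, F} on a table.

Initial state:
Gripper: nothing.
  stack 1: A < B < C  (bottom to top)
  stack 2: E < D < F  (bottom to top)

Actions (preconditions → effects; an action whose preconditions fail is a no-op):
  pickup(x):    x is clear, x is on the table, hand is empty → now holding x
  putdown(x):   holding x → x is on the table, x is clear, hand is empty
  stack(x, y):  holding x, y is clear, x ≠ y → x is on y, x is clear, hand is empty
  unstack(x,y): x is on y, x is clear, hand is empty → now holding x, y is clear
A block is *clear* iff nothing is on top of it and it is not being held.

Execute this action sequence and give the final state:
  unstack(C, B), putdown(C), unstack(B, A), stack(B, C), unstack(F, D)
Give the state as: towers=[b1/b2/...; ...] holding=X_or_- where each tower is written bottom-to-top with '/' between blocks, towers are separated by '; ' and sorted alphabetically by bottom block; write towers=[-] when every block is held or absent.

towers=[A; C/B; E/D] holding=F

step 1 (unstack(C, B)): towers=[A/B; E/D/F] holding=C
step 2 (putdown(C)): towers=[A/B; C; E/D/F] holding=-
step 3 (unstack(B, A)): towers=[A; C; E/D/F] holding=B
step 4 (stack(B, C)): towers=[A; C/B; E/D/F] holding=-
step 5 (unstack(F, D)): towers=[A; C/B; E/D] holding=F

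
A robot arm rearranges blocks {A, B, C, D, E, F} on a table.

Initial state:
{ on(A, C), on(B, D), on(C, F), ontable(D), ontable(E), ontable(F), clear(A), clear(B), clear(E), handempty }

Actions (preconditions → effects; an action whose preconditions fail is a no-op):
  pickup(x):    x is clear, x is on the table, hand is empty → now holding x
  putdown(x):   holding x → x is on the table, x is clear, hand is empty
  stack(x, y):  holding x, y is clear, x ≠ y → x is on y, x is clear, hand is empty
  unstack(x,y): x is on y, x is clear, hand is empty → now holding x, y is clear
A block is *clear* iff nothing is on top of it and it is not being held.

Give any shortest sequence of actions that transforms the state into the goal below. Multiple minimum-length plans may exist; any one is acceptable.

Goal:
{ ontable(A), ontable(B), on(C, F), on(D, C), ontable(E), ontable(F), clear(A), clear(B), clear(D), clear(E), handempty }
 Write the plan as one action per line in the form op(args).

unstack(B, D)
putdown(B)
unstack(A, C)
putdown(A)
pickup(D)
stack(D, C)

step 1 (unstack(B, D)): towers=[D; E; F/C/A] holding=B
step 2 (putdown(B)): towers=[B; D; E; F/C/A] holding=-
step 3 (unstack(A, C)): towers=[B; D; E; F/C] holding=A
step 4 (putdown(A)): towers=[A; B; D; E; F/C] holding=-
step 5 (pickup(D)): towers=[A; B; E; F/C] holding=D
step 6 (stack(D, C)): towers=[A; B; E; F/C/D] holding=-
goal check: towers=[A; B; E; F/C/D] holding=- — reached (length 6, optimal by BFS)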